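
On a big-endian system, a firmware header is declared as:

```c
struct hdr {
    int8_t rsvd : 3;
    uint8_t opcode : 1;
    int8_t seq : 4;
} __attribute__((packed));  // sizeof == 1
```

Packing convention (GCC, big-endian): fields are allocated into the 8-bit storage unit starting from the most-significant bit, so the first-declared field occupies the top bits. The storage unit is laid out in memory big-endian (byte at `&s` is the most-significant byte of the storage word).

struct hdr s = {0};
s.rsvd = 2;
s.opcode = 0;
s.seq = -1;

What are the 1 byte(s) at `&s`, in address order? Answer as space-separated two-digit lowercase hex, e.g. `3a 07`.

4f

[5+:3] rsvd=2 & 0x7 = 0x2; word=0x40
[4+:1] opcode=0 & 0x1 = 0x0; word=0x40
[0+:4] seq=-1 & 0xf = 0xf; word=0x4f
word = 0x4f → big-endian bytes:
  [0]=0x4f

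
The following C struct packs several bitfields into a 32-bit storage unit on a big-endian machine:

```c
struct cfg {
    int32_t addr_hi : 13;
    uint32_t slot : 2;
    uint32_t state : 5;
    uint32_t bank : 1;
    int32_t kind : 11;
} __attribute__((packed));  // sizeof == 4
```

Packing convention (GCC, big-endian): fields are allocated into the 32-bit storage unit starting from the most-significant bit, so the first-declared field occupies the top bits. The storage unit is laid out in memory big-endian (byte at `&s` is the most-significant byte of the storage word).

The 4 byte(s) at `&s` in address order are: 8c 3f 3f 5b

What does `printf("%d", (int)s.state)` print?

[0]=0x8c [1]=0x3f [2]=0x3f [3]=0x5b (big-endian) → word 0x8c3f3f5b
addr_hi [19+:13] = (word>>19) & 0x1fff = 4487
slot [17+:2] = (word>>17) & 0x3 = 3
state [12+:5] = (word>>12) & 0x1f = 19  ←
bank [11+:1] = (word>>11) & 0x1 = 1
kind [0+:11] = (word>>0) & 0x7ff = 1883

19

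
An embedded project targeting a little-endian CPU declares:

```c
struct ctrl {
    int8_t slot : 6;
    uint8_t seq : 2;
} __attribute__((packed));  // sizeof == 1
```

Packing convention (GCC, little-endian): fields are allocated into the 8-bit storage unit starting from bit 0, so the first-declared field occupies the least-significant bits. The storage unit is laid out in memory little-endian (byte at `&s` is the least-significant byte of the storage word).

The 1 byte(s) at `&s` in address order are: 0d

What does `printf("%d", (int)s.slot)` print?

13

[0]=0x0d (little-endian) → word 0x0d
slot:6 @ bit 0 → (0x0d>>0)&0x3f = 0xd  ←
seq:2 @ bit 6 → (0x0d>>6)&0x3 = 0x0
slot signed 6b, MSB=0: value = 13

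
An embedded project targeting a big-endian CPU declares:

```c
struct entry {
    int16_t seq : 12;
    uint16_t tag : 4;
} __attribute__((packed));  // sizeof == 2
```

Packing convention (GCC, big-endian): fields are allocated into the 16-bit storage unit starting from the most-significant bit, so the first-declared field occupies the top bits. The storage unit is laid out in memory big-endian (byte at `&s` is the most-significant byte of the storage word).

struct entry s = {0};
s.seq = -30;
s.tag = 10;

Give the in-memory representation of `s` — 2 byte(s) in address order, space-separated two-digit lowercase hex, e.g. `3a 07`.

fe 2a

seq:12 = -30 → 0xfe2 << 4 → word 0xfe20
tag:4 = 10 → 0xa << 0 → word 0xfe2a
word = 0xfe2a → big-endian bytes:
  [0]=0xfe  [1]=0x2a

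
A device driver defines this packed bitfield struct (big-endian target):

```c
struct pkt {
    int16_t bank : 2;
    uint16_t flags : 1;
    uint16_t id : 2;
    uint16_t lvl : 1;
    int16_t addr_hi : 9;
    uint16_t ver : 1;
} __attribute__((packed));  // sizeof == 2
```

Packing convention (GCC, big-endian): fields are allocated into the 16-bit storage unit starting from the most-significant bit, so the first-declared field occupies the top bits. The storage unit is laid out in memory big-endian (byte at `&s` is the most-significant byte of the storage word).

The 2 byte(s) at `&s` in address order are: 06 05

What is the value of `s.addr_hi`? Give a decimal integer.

[0]=0x06 [1]=0x05 (big-endian) → word 0x0605
bank:2 @ bit 14 → (0x0605>>14)&0x3 = 0x0
flags:1 @ bit 13 → (0x0605>>13)&0x1 = 0x0
id:2 @ bit 11 → (0x0605>>11)&0x3 = 0x0
lvl:1 @ bit 10 → (0x0605>>10)&0x1 = 0x1
addr_hi:9 @ bit 1 → (0x0605>>1)&0x1ff = 0x102  ←
ver:1 @ bit 0 → (0x0605>>0)&0x1 = 0x1
addr_hi signed 9b, MSB=1: 258 - 512 = -254

-254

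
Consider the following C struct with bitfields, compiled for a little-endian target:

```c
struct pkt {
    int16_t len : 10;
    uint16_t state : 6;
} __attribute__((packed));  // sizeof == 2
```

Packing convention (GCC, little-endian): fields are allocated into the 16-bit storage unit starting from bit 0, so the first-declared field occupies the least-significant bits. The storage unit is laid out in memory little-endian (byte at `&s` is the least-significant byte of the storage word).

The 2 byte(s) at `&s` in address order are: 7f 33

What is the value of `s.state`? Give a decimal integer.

12

[0]=0x7f [1]=0x33 (little-endian) → word 0x337f
len [0+:10] = (word>>0) & 0x3ff = 895
state [10+:6] = (word>>10) & 0x3f = 12  ←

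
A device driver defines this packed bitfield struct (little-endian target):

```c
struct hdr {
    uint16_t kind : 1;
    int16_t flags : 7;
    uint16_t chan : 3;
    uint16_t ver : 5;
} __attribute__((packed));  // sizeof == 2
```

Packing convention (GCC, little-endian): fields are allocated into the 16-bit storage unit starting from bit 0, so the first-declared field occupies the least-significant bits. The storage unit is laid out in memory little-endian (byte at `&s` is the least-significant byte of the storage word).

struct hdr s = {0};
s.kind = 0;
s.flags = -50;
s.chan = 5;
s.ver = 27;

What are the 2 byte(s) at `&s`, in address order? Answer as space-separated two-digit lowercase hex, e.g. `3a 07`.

[0+:1] kind=0 & 0x1 = 0x0; word=0x0000
[1+:7] flags=-50 & 0x7f = 0x4e; word=0x009c
[8+:3] chan=5 & 0x7 = 0x5; word=0x059c
[11+:5] ver=27 & 0x1f = 0x1b; word=0xdd9c
word = 0xdd9c → little-endian bytes:
  [0]=0x9c  [1]=0xdd

9c dd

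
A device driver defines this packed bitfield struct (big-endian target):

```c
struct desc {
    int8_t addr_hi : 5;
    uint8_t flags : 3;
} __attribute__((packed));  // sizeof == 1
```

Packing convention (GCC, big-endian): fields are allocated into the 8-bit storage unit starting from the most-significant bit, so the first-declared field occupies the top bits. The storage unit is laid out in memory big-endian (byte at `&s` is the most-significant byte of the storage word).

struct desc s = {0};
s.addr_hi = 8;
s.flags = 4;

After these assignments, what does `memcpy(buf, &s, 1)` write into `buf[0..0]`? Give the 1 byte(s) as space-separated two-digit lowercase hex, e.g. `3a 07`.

addr_hi (5b) val=8 bits=0x8 at bit 3: 0x40
flags (3b) val=4 bits=0x4 at bit 0: 0x44
word = 0x44 → big-endian bytes:
  [0]=0x44

44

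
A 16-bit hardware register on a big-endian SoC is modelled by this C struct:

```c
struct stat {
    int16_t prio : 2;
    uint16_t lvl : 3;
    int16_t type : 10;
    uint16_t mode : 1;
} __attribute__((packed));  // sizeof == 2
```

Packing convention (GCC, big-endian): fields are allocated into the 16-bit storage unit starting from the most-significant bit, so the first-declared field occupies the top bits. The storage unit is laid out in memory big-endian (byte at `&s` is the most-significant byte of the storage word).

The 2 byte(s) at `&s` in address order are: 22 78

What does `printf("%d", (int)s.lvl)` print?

[0]=0x22 [1]=0x78 (big-endian) → word 0x2278
prio [14+:2] = (word>>14) & 0x3 = 0
lvl [11+:3] = (word>>11) & 0x7 = 4  ←
type [1+:10] = (word>>1) & 0x3ff = 316
mode [0+:1] = (word>>0) & 0x1 = 0

4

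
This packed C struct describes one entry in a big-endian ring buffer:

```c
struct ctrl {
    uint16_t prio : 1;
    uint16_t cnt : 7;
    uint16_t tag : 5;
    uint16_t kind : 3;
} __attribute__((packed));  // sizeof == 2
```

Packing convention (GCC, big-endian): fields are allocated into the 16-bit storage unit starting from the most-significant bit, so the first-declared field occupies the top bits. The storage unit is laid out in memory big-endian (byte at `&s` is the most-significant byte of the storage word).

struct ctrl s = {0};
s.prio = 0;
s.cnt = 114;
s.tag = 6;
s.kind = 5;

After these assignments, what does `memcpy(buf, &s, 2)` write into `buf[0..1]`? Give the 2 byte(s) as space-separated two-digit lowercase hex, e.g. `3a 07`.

[15+:1] prio=0 & 0x1 = 0x0; word=0x0000
[8+:7] cnt=114 & 0x7f = 0x72; word=0x7200
[3+:5] tag=6 & 0x1f = 0x6; word=0x7230
[0+:3] kind=5 & 0x7 = 0x5; word=0x7235
word = 0x7235 → big-endian bytes:
  [0]=0x72  [1]=0x35

72 35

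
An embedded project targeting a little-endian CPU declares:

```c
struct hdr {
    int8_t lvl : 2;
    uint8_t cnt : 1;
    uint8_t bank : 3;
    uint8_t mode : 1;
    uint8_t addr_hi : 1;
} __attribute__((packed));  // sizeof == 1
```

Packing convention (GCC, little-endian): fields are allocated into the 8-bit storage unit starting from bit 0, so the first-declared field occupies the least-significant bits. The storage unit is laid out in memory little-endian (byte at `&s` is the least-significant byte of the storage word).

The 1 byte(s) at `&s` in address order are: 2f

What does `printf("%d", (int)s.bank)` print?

5

[0]=0x2f (little-endian) → word 0x2f
lvl [0+:2] = (word>>0) & 0x3 = 3
cnt [2+:1] = (word>>2) & 0x1 = 1
bank [3+:3] = (word>>3) & 0x7 = 5  ←
mode [6+:1] = (word>>6) & 0x1 = 0
addr_hi [7+:1] = (word>>7) & 0x1 = 0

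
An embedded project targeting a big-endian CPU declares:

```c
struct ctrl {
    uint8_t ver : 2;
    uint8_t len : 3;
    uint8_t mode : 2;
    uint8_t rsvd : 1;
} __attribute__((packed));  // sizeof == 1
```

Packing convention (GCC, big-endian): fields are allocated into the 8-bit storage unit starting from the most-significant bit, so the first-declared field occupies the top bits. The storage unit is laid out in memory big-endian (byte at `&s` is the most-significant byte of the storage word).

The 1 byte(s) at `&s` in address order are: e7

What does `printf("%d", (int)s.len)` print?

[0]=0xe7 (big-endian) → word 0xe7
ver [6+:2] = (word>>6) & 0x3 = 3
len [3+:3] = (word>>3) & 0x7 = 4  ←
mode [1+:2] = (word>>1) & 0x3 = 3
rsvd [0+:1] = (word>>0) & 0x1 = 1

4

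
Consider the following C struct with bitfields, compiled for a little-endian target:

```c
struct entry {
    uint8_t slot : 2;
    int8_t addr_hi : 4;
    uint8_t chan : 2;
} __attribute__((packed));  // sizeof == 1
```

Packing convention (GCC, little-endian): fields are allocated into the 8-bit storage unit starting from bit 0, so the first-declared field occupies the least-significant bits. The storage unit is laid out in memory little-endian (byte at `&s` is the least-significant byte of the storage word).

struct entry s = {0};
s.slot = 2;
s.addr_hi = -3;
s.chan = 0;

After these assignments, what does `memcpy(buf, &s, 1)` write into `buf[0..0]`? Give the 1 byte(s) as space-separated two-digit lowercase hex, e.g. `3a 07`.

[0+:2] slot=2 & 0x3 = 0x2; word=0x02
[2+:4] addr_hi=-3 & 0xf = 0xd; word=0x36
[6+:2] chan=0 & 0x3 = 0x0; word=0x36
word = 0x36 → little-endian bytes:
  [0]=0x36

36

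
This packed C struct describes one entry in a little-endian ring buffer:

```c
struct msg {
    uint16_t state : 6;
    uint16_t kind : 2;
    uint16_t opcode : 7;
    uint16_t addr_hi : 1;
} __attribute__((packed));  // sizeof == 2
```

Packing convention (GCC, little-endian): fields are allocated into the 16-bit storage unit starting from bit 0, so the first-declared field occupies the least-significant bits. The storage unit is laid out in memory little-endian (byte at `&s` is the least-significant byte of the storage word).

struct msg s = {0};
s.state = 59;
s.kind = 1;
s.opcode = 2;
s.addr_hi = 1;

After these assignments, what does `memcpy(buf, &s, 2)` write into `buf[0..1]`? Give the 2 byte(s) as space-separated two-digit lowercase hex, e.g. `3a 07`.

7b 82

state:6 = 59 → 0x3b << 0 → word 0x003b
kind:2 = 1 → 0x1 << 6 → word 0x007b
opcode:7 = 2 → 0x2 << 8 → word 0x027b
addr_hi:1 = 1 → 0x1 << 15 → word 0x827b
word = 0x827b → little-endian bytes:
  [0]=0x7b  [1]=0x82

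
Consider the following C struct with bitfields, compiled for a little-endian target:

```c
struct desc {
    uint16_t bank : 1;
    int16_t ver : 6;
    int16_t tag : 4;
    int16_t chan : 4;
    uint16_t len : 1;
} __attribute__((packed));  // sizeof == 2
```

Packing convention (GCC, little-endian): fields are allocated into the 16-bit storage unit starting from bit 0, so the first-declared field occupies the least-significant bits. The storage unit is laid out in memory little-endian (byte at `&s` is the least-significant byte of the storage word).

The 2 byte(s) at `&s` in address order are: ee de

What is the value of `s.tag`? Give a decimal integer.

-3

[0]=0xee [1]=0xde (little-endian) → word 0xdeee
bank [0+:1] = (word>>0) & 0x1 = 0
ver [1+:6] = (word>>1) & 0x3f = 55
tag [7+:4] = (word>>7) & 0xf = 13  ←
chan [11+:4] = (word>>11) & 0xf = 11
len [15+:1] = (word>>15) & 0x1 = 1
tag signed 4b, MSB=1: 13 - 16 = -3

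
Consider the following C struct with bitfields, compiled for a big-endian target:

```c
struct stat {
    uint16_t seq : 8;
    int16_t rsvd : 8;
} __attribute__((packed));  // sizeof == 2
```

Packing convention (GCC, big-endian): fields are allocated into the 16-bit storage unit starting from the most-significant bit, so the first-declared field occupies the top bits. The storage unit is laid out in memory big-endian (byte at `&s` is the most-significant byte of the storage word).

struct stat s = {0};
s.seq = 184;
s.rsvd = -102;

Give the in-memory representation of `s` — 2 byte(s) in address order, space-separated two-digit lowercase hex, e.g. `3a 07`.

b8 9a

[8+:8] seq=184 & 0xff = 0xb8; word=0xb800
[0+:8] rsvd=-102 & 0xff = 0x9a; word=0xb89a
word = 0xb89a → big-endian bytes:
  [0]=0xb8  [1]=0x9a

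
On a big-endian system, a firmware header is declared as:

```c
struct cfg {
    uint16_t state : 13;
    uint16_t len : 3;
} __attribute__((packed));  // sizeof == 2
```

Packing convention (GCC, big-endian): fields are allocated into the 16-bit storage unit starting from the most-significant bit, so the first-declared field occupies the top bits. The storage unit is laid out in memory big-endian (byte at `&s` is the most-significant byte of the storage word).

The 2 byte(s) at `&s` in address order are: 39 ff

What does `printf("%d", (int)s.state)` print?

[0]=0x39 [1]=0xff (big-endian) → word 0x39ff
state [3+:13] = (word>>3) & 0x1fff = 1855  ←
len [0+:3] = (word>>0) & 0x7 = 7

1855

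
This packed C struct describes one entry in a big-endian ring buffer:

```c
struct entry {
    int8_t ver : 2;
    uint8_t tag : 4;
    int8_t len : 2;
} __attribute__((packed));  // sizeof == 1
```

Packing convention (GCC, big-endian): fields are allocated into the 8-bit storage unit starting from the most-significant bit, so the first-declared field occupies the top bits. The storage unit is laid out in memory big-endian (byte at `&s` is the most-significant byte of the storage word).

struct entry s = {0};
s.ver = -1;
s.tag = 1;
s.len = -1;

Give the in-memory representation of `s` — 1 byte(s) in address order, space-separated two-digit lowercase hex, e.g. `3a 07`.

ver:2 = -1 → 0x3 << 6 → word 0xc0
tag:4 = 1 → 0x1 << 2 → word 0xc4
len:2 = -1 → 0x3 << 0 → word 0xc7
word = 0xc7 → big-endian bytes:
  [0]=0xc7

c7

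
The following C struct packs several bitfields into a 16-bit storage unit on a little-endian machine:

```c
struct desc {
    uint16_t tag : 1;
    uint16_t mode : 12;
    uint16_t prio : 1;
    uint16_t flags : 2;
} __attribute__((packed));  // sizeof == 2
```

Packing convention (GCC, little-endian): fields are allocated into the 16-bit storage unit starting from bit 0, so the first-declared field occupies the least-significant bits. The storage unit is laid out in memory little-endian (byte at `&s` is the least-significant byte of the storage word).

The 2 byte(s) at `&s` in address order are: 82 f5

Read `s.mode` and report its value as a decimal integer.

2753

[0]=0x82 [1]=0xf5 (little-endian) → word 0xf582
tag [0+:1] = (word>>0) & 0x1 = 0
mode [1+:12] = (word>>1) & 0xfff = 2753  ←
prio [13+:1] = (word>>13) & 0x1 = 1
flags [14+:2] = (word>>14) & 0x3 = 3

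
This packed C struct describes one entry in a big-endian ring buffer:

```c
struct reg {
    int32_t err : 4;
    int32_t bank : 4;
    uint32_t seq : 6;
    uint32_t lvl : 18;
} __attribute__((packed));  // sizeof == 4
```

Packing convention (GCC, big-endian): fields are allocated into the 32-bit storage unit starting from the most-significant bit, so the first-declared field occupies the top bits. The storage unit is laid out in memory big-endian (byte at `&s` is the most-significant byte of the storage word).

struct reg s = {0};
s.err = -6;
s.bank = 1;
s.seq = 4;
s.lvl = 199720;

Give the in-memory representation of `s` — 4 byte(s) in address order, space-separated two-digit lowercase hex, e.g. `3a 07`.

err:4 = -6 → 0xa << 28 → word 0xa0000000
bank:4 = 1 → 0x1 << 24 → word 0xa1000000
seq:6 = 4 → 0x4 << 18 → word 0xa1100000
lvl:18 = 199720 → 0x30c28 << 0 → word 0xa1130c28
word = 0xa1130c28 → big-endian bytes:
  [0]=0xa1  [1]=0x13  [2]=0x0c  [3]=0x28

a1 13 0c 28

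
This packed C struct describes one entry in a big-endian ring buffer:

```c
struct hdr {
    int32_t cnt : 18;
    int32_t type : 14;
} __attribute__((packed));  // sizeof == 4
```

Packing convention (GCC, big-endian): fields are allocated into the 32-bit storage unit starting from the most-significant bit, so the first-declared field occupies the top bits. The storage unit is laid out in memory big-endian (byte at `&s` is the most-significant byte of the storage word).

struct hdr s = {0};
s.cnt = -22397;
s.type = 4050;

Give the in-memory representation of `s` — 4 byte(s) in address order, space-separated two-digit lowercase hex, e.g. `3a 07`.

cnt:18 = -22397 → 0x3a883 << 14 → word 0xea20c000
type:14 = 4050 → 0xfd2 << 0 → word 0xea20cfd2
word = 0xea20cfd2 → big-endian bytes:
  [0]=0xea  [1]=0x20  [2]=0xcf  [3]=0xd2

ea 20 cf d2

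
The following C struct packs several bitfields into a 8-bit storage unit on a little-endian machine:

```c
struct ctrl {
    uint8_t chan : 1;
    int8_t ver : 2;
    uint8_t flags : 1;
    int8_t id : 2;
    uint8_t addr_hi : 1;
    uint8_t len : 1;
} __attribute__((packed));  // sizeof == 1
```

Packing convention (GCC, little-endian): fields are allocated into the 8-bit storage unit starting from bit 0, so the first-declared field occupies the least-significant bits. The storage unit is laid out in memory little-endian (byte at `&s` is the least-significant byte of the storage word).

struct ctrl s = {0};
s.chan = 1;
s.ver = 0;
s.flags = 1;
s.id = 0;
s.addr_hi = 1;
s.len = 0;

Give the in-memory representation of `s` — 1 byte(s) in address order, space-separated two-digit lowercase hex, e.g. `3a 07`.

49

[0+:1] chan=1 & 0x1 = 0x1; word=0x01
[1+:2] ver=0 & 0x3 = 0x0; word=0x01
[3+:1] flags=1 & 0x1 = 0x1; word=0x09
[4+:2] id=0 & 0x3 = 0x0; word=0x09
[6+:1] addr_hi=1 & 0x1 = 0x1; word=0x49
[7+:1] len=0 & 0x1 = 0x0; word=0x49
word = 0x49 → little-endian bytes:
  [0]=0x49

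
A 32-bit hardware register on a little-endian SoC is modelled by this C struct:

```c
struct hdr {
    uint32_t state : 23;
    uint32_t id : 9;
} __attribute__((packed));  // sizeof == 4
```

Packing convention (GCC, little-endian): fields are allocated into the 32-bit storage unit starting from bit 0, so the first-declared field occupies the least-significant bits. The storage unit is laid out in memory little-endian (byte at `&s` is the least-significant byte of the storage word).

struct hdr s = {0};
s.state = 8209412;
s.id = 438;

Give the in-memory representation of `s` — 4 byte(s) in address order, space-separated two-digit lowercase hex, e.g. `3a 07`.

04 44 7d db

state:23 = 8209412 → 0x7d4404 << 0 → word 0x007d4404
id:9 = 438 → 0x1b6 << 23 → word 0xdb7d4404
word = 0xdb7d4404 → little-endian bytes:
  [0]=0x04  [1]=0x44  [2]=0x7d  [3]=0xdb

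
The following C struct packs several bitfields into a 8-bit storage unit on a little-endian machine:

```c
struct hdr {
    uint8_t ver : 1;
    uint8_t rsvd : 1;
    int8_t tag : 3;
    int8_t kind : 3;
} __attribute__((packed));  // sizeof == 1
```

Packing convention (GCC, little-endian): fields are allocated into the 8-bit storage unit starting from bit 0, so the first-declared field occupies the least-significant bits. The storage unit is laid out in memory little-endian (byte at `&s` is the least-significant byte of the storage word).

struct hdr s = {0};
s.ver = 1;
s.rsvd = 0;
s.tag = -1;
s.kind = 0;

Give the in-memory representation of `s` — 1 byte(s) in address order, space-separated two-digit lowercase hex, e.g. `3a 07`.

[0+:1] ver=1 & 0x1 = 0x1; word=0x01
[1+:1] rsvd=0 & 0x1 = 0x0; word=0x01
[2+:3] tag=-1 & 0x7 = 0x7; word=0x1d
[5+:3] kind=0 & 0x7 = 0x0; word=0x1d
word = 0x1d → little-endian bytes:
  [0]=0x1d

1d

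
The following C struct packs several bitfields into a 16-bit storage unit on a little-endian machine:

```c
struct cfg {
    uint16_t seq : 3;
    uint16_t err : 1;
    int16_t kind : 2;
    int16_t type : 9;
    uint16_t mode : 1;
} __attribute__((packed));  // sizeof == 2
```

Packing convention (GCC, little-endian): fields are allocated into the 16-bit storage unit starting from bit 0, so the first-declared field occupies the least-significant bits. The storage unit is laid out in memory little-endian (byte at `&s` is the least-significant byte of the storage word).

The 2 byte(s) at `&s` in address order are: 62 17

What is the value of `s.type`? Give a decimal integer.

93

[0]=0x62 [1]=0x17 (little-endian) → word 0x1762
seq [0+:3] = (word>>0) & 0x7 = 2
err [3+:1] = (word>>3) & 0x1 = 0
kind [4+:2] = (word>>4) & 0x3 = 2
type [6+:9] = (word>>6) & 0x1ff = 93  ←
mode [15+:1] = (word>>15) & 0x1 = 0
type signed 9b, MSB=0: value = 93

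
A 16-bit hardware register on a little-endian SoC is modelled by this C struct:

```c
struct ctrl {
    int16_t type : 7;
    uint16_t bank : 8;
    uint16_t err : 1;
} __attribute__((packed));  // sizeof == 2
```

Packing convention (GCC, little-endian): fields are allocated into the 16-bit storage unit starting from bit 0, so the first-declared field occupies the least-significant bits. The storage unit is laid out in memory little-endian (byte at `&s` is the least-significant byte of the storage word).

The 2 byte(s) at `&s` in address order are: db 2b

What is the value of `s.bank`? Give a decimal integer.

[0]=0xdb [1]=0x2b (little-endian) → word 0x2bdb
type:7 @ bit 0 → (0x2bdb>>0)&0x7f = 0x5b
bank:8 @ bit 7 → (0x2bdb>>7)&0xff = 0x57  ←
err:1 @ bit 15 → (0x2bdb>>15)&0x1 = 0x0

87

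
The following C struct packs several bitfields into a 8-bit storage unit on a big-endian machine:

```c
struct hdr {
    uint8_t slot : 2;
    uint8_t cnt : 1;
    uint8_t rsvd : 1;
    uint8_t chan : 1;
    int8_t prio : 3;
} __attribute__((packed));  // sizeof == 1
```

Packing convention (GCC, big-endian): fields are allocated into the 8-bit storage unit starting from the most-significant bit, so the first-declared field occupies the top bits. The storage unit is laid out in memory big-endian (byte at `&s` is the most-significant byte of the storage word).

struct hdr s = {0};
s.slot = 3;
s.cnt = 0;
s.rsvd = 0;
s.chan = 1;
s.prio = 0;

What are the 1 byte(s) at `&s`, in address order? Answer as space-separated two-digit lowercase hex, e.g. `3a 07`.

[6+:2] slot=3 & 0x3 = 0x3; word=0xc0
[5+:1] cnt=0 & 0x1 = 0x0; word=0xc0
[4+:1] rsvd=0 & 0x1 = 0x0; word=0xc0
[3+:1] chan=1 & 0x1 = 0x1; word=0xc8
[0+:3] prio=0 & 0x7 = 0x0; word=0xc8
word = 0xc8 → big-endian bytes:
  [0]=0xc8

c8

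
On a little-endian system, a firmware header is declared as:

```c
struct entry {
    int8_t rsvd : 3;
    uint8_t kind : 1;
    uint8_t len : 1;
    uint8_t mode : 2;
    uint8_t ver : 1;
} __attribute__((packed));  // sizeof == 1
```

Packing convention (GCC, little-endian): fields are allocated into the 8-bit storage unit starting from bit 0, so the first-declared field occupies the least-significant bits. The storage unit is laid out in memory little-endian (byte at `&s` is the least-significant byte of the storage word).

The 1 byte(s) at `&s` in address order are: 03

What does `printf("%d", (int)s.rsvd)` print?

3

[0]=0x03 (little-endian) → word 0x03
rsvd:3 @ bit 0 → (0x03>>0)&0x7 = 0x3  ←
kind:1 @ bit 3 → (0x03>>3)&0x1 = 0x0
len:1 @ bit 4 → (0x03>>4)&0x1 = 0x0
mode:2 @ bit 5 → (0x03>>5)&0x3 = 0x0
ver:1 @ bit 7 → (0x03>>7)&0x1 = 0x0
rsvd signed 3b, MSB=0: value = 3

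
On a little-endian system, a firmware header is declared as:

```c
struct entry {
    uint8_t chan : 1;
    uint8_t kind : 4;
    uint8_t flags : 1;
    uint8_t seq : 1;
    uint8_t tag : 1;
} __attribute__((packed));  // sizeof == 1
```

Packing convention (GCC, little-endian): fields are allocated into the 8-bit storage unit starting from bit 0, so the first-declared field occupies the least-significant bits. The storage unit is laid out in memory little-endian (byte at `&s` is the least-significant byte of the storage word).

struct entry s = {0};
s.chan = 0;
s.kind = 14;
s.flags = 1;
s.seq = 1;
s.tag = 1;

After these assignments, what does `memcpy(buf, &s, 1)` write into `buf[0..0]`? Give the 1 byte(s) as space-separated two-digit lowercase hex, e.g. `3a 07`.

chan (1b) val=0 bits=0x0 at bit 0: 0x00
kind (4b) val=14 bits=0xe at bit 1: 0x1c
flags (1b) val=1 bits=0x1 at bit 5: 0x3c
seq (1b) val=1 bits=0x1 at bit 6: 0x7c
tag (1b) val=1 bits=0x1 at bit 7: 0xfc
word = 0xfc → little-endian bytes:
  [0]=0xfc

fc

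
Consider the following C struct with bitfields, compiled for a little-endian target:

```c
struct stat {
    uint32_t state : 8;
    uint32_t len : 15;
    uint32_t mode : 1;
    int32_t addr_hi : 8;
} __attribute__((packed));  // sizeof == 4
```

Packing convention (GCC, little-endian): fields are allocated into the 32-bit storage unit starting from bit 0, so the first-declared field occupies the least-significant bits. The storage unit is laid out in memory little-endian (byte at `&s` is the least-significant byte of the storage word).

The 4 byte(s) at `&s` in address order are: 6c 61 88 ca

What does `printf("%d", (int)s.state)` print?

108

[0]=0x6c [1]=0x61 [2]=0x88 [3]=0xca (little-endian) → word 0xca88616c
state [0+:8] = (word>>0) & 0xff = 108  ←
len [8+:15] = (word>>8) & 0x7fff = 2145
mode [23+:1] = (word>>23) & 0x1 = 1
addr_hi [24+:8] = (word>>24) & 0xff = 202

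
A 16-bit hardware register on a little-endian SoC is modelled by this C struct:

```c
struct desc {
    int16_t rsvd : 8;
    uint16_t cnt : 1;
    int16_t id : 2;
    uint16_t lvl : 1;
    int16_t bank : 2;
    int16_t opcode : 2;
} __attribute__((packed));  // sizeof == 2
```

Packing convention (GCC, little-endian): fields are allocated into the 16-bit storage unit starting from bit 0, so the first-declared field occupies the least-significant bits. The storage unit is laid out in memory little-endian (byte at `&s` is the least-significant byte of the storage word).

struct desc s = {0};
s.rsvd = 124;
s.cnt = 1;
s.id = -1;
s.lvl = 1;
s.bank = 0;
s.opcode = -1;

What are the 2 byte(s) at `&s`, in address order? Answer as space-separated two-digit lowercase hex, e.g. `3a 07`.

7c cf

rsvd (8b) val=124 bits=0x7c at bit 0: 0x007c
cnt (1b) val=1 bits=0x1 at bit 8: 0x017c
id (2b) val=-1 bits=0x3 at bit 9: 0x077c
lvl (1b) val=1 bits=0x1 at bit 11: 0x0f7c
bank (2b) val=0 bits=0x0 at bit 12: 0x0f7c
opcode (2b) val=-1 bits=0x3 at bit 14: 0xcf7c
word = 0xcf7c → little-endian bytes:
  [0]=0x7c  [1]=0xcf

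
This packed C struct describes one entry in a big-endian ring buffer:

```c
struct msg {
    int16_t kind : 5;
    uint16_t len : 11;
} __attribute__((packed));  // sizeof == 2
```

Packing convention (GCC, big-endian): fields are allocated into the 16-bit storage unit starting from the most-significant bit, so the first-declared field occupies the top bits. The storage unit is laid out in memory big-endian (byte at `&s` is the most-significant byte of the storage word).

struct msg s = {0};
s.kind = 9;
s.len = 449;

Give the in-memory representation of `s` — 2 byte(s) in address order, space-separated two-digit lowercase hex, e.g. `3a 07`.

kind (5b) val=9 bits=0x9 at bit 11: 0x4800
len (11b) val=449 bits=0x1c1 at bit 0: 0x49c1
word = 0x49c1 → big-endian bytes:
  [0]=0x49  [1]=0xc1

49 c1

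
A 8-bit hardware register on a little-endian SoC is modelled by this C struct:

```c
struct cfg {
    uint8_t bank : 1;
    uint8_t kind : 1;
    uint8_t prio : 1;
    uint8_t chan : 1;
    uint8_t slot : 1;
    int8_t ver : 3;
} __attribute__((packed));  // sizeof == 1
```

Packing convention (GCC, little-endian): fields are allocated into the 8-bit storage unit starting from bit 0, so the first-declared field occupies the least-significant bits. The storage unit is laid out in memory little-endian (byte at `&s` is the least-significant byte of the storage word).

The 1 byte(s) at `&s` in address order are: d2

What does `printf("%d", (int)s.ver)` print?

[0]=0xd2 (little-endian) → word 0xd2
bank:1 @ bit 0 → (0xd2>>0)&0x1 = 0x0
kind:1 @ bit 1 → (0xd2>>1)&0x1 = 0x1
prio:1 @ bit 2 → (0xd2>>2)&0x1 = 0x0
chan:1 @ bit 3 → (0xd2>>3)&0x1 = 0x0
slot:1 @ bit 4 → (0xd2>>4)&0x1 = 0x1
ver:3 @ bit 5 → (0xd2>>5)&0x7 = 0x6  ←
ver signed 3b, MSB=1: 6 - 8 = -2

-2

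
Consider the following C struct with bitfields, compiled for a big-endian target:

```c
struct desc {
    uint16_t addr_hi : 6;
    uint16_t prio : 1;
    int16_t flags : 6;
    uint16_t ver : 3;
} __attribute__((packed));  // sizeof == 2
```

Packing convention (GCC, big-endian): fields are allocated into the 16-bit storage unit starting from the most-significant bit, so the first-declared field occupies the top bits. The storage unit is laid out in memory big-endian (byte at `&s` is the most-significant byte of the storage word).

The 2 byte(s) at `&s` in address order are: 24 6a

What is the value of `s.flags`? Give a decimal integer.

13

[0]=0x24 [1]=0x6a (big-endian) → word 0x246a
addr_hi [10+:6] = (word>>10) & 0x3f = 9
prio [9+:1] = (word>>9) & 0x1 = 0
flags [3+:6] = (word>>3) & 0x3f = 13  ←
ver [0+:3] = (word>>0) & 0x7 = 2
flags signed 6b, MSB=0: value = 13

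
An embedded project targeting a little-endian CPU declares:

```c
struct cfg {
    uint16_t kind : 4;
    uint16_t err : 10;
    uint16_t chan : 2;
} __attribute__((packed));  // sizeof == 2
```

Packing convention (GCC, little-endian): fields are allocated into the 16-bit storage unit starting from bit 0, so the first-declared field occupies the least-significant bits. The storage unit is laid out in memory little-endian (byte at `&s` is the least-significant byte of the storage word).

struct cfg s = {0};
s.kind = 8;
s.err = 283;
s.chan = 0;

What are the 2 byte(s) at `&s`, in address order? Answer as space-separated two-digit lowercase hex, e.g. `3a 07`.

kind (4b) val=8 bits=0x8 at bit 0: 0x0008
err (10b) val=283 bits=0x11b at bit 4: 0x11b8
chan (2b) val=0 bits=0x0 at bit 14: 0x11b8
word = 0x11b8 → little-endian bytes:
  [0]=0xb8  [1]=0x11

b8 11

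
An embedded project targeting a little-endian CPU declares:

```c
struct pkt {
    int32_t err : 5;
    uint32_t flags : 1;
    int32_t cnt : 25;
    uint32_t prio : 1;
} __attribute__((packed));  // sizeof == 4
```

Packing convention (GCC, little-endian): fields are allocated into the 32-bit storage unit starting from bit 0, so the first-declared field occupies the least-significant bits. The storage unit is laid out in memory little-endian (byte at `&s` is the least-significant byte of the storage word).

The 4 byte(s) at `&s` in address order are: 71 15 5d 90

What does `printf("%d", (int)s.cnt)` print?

4289621

[0]=0x71 [1]=0x15 [2]=0x5d [3]=0x90 (little-endian) → word 0x905d1571
err:5 @ bit 0 → (0x905d1571>>0)&0x1f = 0x11
flags:1 @ bit 5 → (0x905d1571>>5)&0x1 = 0x1
cnt:25 @ bit 6 → (0x905d1571>>6)&0x1ffffff = 0x417455  ←
prio:1 @ bit 31 → (0x905d1571>>31)&0x1 = 0x1
cnt signed 25b, MSB=0: value = 4289621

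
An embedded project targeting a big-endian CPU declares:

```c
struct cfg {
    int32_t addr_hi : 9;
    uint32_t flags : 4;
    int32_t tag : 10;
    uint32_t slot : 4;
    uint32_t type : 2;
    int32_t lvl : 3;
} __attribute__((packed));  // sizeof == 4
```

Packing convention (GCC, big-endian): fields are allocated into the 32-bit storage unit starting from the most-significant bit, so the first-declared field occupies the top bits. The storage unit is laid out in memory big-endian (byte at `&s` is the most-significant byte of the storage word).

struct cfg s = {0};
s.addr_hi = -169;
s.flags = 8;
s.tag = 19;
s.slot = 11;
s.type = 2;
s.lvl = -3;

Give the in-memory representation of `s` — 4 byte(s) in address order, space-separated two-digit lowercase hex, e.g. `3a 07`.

[23+:9] addr_hi=-169 & 0x1ff = 0x157; word=0xab800000
[19+:4] flags=8 & 0xf = 0x8; word=0xabc00000
[9+:10] tag=19 & 0x3ff = 0x13; word=0xabc02600
[5+:4] slot=11 & 0xf = 0xb; word=0xabc02760
[3+:2] type=2 & 0x3 = 0x2; word=0xabc02770
[0+:3] lvl=-3 & 0x7 = 0x5; word=0xabc02775
word = 0xabc02775 → big-endian bytes:
  [0]=0xab  [1]=0xc0  [2]=0x27  [3]=0x75

ab c0 27 75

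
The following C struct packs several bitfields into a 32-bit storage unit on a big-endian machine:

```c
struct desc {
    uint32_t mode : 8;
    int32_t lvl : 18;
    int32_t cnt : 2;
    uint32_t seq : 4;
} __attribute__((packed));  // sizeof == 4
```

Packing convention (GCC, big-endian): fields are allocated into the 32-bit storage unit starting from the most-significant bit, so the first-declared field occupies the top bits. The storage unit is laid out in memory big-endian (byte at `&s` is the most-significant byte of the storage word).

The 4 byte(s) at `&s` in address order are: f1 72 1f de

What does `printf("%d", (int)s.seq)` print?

14

[0]=0xf1 [1]=0x72 [2]=0x1f [3]=0xde (big-endian) → word 0xf1721fde
mode [24+:8] = (word>>24) & 0xff = 241
lvl [6+:18] = (word>>6) & 0x3ffff = 116863
cnt [4+:2] = (word>>4) & 0x3 = 1
seq [0+:4] = (word>>0) & 0xf = 14  ←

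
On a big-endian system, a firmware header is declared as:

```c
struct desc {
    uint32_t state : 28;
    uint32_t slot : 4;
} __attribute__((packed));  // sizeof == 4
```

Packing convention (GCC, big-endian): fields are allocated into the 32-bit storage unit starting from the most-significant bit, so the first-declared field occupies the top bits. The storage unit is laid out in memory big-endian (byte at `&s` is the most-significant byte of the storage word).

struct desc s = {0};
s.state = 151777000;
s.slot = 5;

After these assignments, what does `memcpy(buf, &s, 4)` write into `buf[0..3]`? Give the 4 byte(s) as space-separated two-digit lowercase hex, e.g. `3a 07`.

state (28b) val=151777000 bits=0x90beee8 at bit 4: 0x90beee80
slot (4b) val=5 bits=0x5 at bit 0: 0x90beee85
word = 0x90beee85 → big-endian bytes:
  [0]=0x90  [1]=0xbe  [2]=0xee  [3]=0x85

90 be ee 85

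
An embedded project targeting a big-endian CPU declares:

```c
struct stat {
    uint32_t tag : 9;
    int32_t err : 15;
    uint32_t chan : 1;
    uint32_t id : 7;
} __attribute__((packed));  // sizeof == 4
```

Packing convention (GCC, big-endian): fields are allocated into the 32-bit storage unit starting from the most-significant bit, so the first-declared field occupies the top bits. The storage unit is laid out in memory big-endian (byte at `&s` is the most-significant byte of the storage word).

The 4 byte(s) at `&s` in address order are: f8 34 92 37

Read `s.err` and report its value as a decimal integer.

13458

[0]=0xf8 [1]=0x34 [2]=0x92 [3]=0x37 (big-endian) → word 0xf8349237
tag:9 @ bit 23 → (0xf8349237>>23)&0x1ff = 0x1f0
err:15 @ bit 8 → (0xf8349237>>8)&0x7fff = 0x3492  ←
chan:1 @ bit 7 → (0xf8349237>>7)&0x1 = 0x0
id:7 @ bit 0 → (0xf8349237>>0)&0x7f = 0x37
err signed 15b, MSB=0: value = 13458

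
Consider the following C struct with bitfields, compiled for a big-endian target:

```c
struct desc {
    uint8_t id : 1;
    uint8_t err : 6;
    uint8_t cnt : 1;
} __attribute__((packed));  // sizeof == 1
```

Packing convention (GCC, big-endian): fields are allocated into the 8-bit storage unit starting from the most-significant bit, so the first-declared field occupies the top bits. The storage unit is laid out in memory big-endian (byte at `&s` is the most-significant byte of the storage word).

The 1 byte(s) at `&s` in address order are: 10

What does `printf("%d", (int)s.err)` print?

[0]=0x10 (big-endian) → word 0x10
id:1 @ bit 7 → (0x10>>7)&0x1 = 0x0
err:6 @ bit 1 → (0x10>>1)&0x3f = 0x8  ←
cnt:1 @ bit 0 → (0x10>>0)&0x1 = 0x0

8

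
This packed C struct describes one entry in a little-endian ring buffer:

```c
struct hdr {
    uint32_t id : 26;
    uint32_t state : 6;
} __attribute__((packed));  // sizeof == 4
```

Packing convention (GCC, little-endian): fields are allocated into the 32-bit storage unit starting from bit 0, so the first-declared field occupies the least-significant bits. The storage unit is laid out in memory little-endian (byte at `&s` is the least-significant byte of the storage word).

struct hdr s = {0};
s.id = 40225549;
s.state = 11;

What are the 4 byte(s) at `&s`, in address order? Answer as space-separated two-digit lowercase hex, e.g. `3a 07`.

id:26 = 40225549 → 0x265cb0d << 0 → word 0x0265cb0d
state:6 = 11 → 0xb << 26 → word 0x2e65cb0d
word = 0x2e65cb0d → little-endian bytes:
  [0]=0x0d  [1]=0xcb  [2]=0x65  [3]=0x2e

0d cb 65 2e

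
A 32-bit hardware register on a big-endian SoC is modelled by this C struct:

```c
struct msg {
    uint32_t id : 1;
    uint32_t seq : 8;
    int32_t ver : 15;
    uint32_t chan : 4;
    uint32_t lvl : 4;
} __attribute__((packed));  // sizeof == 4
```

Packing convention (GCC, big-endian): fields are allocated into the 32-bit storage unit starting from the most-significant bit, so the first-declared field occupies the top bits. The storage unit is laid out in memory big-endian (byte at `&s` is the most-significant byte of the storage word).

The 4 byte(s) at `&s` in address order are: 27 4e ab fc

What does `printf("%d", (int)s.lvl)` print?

12

[0]=0x27 [1]=0x4e [2]=0xab [3]=0xfc (big-endian) → word 0x274eabfc
id [31+:1] = (word>>31) & 0x1 = 0
seq [23+:8] = (word>>23) & 0xff = 78
ver [8+:15] = (word>>8) & 0x7fff = 20139
chan [4+:4] = (word>>4) & 0xf = 15
lvl [0+:4] = (word>>0) & 0xf = 12  ←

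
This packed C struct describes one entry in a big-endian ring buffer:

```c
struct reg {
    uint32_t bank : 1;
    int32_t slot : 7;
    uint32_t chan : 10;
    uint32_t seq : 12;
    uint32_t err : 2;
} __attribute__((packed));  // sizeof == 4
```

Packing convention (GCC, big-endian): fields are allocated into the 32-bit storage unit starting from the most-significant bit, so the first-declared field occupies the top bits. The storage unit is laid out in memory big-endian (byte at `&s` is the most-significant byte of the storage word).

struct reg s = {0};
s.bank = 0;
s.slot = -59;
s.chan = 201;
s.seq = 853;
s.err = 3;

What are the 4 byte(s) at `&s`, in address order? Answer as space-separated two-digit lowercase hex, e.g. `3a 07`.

45 32 4d 57

bank:1 = 0 → 0x0 << 31 → word 0x00000000
slot:7 = -59 → 0x45 << 24 → word 0x45000000
chan:10 = 201 → 0xc9 << 14 → word 0x45324000
seq:12 = 853 → 0x355 << 2 → word 0x45324d54
err:2 = 3 → 0x3 << 0 → word 0x45324d57
word = 0x45324d57 → big-endian bytes:
  [0]=0x45  [1]=0x32  [2]=0x4d  [3]=0x57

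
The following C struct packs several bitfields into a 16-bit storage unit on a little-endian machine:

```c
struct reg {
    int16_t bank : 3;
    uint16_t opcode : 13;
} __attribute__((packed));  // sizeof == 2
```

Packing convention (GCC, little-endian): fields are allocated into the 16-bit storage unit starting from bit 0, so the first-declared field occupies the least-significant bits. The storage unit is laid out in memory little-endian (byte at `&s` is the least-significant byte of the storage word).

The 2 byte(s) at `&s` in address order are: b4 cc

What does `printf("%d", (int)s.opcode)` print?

6550

[0]=0xb4 [1]=0xcc (little-endian) → word 0xccb4
bank:3 @ bit 0 → (0xccb4>>0)&0x7 = 0x4
opcode:13 @ bit 3 → (0xccb4>>3)&0x1fff = 0x1996  ←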